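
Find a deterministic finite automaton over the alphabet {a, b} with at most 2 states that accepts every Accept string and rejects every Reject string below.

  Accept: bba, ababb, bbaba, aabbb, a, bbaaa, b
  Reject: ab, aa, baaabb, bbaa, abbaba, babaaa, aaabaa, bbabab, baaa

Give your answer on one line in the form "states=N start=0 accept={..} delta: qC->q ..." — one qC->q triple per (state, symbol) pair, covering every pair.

states=2 start=0 accept={1} delta: 0a->1 0b->1 1a->0 1b->0

State merging on the prefix tree: take the shortest (then alphabetical) example prefix whose next move is undefined and point that move at state 0, else 1, else 2, ...; a target is out if some Accept/Reject pair would then sit in one state with the same input left (inseparable). If every existing state is out, open a new one.
a: 0a undefined. 0a->0: no, bbaba/abbaba meet in 0 with "bbaba" left. Open state 1: 0a->1.
b: 0b undefined. 0b->0: no, bbaaa/baaa meet in 1 with "aa" left. 0b->1: ok.
aa: 1a undefined. 1a->0: ok.
ab: 1b undefined. 1b->0: ok.
All examples now run through 2 states with every (state, symbol) defined. Accept strings end in {1}, Reject strings end in {0}; accept={1}.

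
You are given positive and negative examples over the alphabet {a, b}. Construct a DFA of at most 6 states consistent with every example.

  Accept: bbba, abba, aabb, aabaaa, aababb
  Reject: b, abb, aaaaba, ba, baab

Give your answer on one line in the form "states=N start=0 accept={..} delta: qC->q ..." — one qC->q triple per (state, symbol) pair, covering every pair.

states=5 start=0 accept={4} delta: 0a->1 0b->1 1a->2 1b->2 2a->0 2b->3 3a->4 3b->4 4a->3 4b->3

Fold the examples into a partial DFA from state 0: repeatedly fix the first undefined (state, symbol) met by the shortest-then-alphabetical prefix, trying targets in increasing order and rejecting any under which an Accept and a Reject string meet in one state with the same remainder; add a state when all current targets are rejected. Accepting states are where Accept strings end.
a: 0a undefined. 0a->0: no, aabb/abb meet in 0 with "bb" left. Open state 1: 0a->1.
b: 0b undefined. 0b->0: no, bbba/ba meet in 1. 0b->1: ok.
aa: 1a undefined. 1a->0: no, aabb/baab meet in 1 with "b" left. 1a->1: no, aabb/abb meet in 1 with "bb" left. Open state 2: 1a->2.
ab: 1b undefined. 1b->0: no, bbba/ba meet in 2. 1b->1: no, bbba/ba meet in 2. 1b->2: ok.
aaa: 2a undefined. 2a->0: ok.
aab: 2b undefined. 2b->0: no, bbba/b meet in 1. 2b->1: no, bbba/ba meet in 2. 2b->2: no, bbba/aaaaba meet in 0. Open state 3: 2b->3.
aaba: 3a undefined. 3a->0: no, bbba/aaaaba meet in 0. 3a->1: no, bbba/b meet in 1. 3a->2: no, bbba/ba meet in 2. 3a->3: no, bbba/abb meet in 3. Open state 4: 3a->4.
aabb: 3b undefined. 3b->0: no, aabb/aaaaba meet in 0. 3b->1: no, aabb/b meet in 1. 3b->2: no, aabb/ba meet in 2. 3b->3: no, aabb/abb meet in 3. 3b->4: ok.
aabaa: 4a undefined. 4a->0: no, aabaaa/b meet in 1. 4a->1: no, aabaaa/ba meet in 2. 4a->2: no, aabaaa/aaaaba meet in 0. 4a->3: ok.
aabab: 4b undefined. 4b->0: no, aababb/b meet in 1. 4b->1: no, aababb/ba meet in 2. 4b->2: no, aababb/abb meet in 3. 4b->3: ok.
All examples now run through 5 states with every (state, symbol) defined. Accept strings end in {4}, Reject strings end in {0,1,2,3}; accept={4}.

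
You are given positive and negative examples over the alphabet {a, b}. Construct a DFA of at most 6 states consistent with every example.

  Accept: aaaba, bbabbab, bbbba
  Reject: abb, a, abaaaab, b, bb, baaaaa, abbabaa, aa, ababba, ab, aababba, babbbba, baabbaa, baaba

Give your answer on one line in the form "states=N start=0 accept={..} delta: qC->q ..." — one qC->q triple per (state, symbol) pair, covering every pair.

states=4 start=0 accept={2} delta: 0a->0 0b->1 1a->2 1b->1 2a->3 2b->2 3a->0 3b->2

State merging on the prefix tree: take the shortest (then alphabetical) example prefix whose next move is undefined and point that move at state 0, else 1, else 2, ...; a target is out if some Accept/Reject pair would then sit in one state with the same input left (inseparable). If every existing state is out, open a new one.
a: 0a undefined. 0a->0: ok.
b: 0b undefined. 0b->0: no, aaaba/abb meet in 0. Open state 1: 0b->1.
ba: 1a undefined. 1a->0: no, aaaba/a meet in 0. 1a->1: no, aaaba/b meet in 1. Open state 2: 1a->2.
bb: 1b undefined. 1b->0: no, bbabbab/b meet in 1. 1b->1: ok.
baa: 2a undefined. 2a->0: no, aaaba/baaba meet in 2. 2a->1: no, aaaba/baaaaa meet in 2. 2a->2: no, aaaba/baaaaa meet in 2. Open state 3: 2a->3.
bab: 2b undefined. 2b->0: no, aaaba/ababba meet in 2. 2b->1: no, aaaba/ababba meet in 2. 2b->2: ok.
baaa: 3a undefined. 3a->0: ok.
baab: 3b undefined. 3b->0: no, bbabbab/a meet in 0. 3b->1: no, aaaba/baaba meet in 2. 3b->2: ok.
All examples now run through 4 states with every (state, symbol) defined. Accept strings end in {2}, Reject strings end in {0,1,3}; accept={2}.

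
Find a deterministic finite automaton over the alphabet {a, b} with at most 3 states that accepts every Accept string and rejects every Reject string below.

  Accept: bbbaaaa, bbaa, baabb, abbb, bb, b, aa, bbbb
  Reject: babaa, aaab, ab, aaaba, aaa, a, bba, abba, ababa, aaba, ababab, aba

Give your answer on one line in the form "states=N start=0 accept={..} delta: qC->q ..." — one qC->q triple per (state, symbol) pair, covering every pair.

State merging on the prefix tree: take the shortest (then alphabetical) example prefix whose next move is undefined and point that move at state 0, else 1, else 2, ...; a target is out if some Accept/Reject pair would then sit in one state with the same input left (inseparable). If every existing state is out, open a new one.
a: 0a undefined. 0a->0: no, b/aaab meet in 0 with "b" left. Open state 1: 0a->1.
b: 0b undefined. 0b->0: ok.
aa: 1a undefined. 1a->0: ok.
ab: 1b undefined. 1b->0: no, bbbaaaa/babaa meet in 0. 1b->1: no, bbbaaaa/aaaba meet in 0. Open state 2: 1b->2.
aba: 2a undefined. 2a->0: no, bbbaaaa/aaaba meet in 0. 2a->1: no, bbbaaaa/babaa meet in 0. 2a->2: ok.
abb: 2b undefined. 2b->0: ok.
All examples now run through 3 states with every (state, symbol) defined. Accept strings end in {0}, Reject strings end in {1,2}; accept={0}.

states=3 start=0 accept={0} delta: 0a->1 0b->0 1a->0 1b->2 2a->2 2b->0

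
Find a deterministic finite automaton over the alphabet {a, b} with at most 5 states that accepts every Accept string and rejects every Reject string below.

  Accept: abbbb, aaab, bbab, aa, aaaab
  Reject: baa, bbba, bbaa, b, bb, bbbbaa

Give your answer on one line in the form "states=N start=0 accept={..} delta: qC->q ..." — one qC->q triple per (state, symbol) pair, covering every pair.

Fold the examples into a partial DFA from state 0: repeatedly fix the first undefined (state, symbol) met by the shortest-then-alphabetical prefix, trying targets in increasing order and rejecting any under which an Accept and a Reject string meet in one state with the same remainder; add a state when all current targets are rejected. Accepting states are where Accept strings end.
a: 0a undefined. 0a->0: no, aaab/b meet in 0 with "b" left. Open state 1: 0a->1.
b: 0b undefined. 0b->0: no, aa/baa meet in 1 with "a" left. 0b->1: ok.
aa: 1a undefined. 1a->0: no, aaab/bb meet in 1 with "b" left. 1a->1: no, aaab/bb meet in 1 with "b" left. Open state 2: 1a->2.
ab: 1b undefined. 1b->0: no, abbbb/b meet in 1. 1b->1: no, abbbb/b meet in 1. 1b->2: no, aa/bb meet in 2. Open state 3: 1b->3.
aaa: 2a undefined. 2a->0: no, aaab/b meet in 1. 2a->1: no, aaab/bb meet in 3. 2a->2: no, aa/baa meet in 2. 2a->3: ok.
abb: 3b undefined. 3b->0: no, abbbb/baa meet in 3. 3b->1: no, abbbb/b meet in 1. 3b->2: ok.
bba: 3a undefined. 3a->0: no, bbab/bbaa meet in 1. 3a->1: no, aaab/bbaa meet in 2. 3a->2: ok.
abbb: 2b undefined. 2b->0: no, abbbb/b meet in 1. 2b->1: no, abbbb/baa meet in 3. 2b->2: no, abbbb/bbbbaa meet in 2. 2b->3: no, bbab/baa meet in 3. Open state 4: 2b->4.
abbbb: 4b undefined. 4b->0: ok.
bbbba: 4a undefined. 4a->0: ok.
All examples now run through 5 states with every (state, symbol) defined. Accept strings end in {0,2,4}, Reject strings end in {1,3}; accept={0,2,4}.

states=5 start=0 accept={0,2,4} delta: 0a->1 0b->1 1a->2 1b->3 2a->3 2b->4 3a->2 3b->2 4a->0 4b->0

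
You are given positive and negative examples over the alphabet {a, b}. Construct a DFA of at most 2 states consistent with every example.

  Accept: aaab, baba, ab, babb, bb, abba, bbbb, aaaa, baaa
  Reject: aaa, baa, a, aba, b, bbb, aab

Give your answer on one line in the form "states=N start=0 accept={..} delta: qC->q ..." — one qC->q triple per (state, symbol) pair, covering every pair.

State merging on the prefix tree: take the shortest (then alphabetical) example prefix whose next move is undefined and point that move at state 0, else 1, else 2, ...; a target is out if some Accept/Reject pair would then sit in one state with the same input left (inseparable). If every existing state is out, open a new one.
a: 0a undefined. 0a->0: no, aaab/b meet in 0 with "b" left. Open state 1: 0a->1.
b: 0b undefined. 0b->0: no, baba/aba meet in 1 with "ba" left. 0b->1: ok.
aa: 1a undefined. 1a->0: ok.
ab: 1b undefined. 1b->0: ok.
All examples now run through 2 states with every (state, symbol) defined. Accept strings end in {0}, Reject strings end in {1}; accept={0}.

states=2 start=0 accept={0} delta: 0a->1 0b->1 1a->0 1b->0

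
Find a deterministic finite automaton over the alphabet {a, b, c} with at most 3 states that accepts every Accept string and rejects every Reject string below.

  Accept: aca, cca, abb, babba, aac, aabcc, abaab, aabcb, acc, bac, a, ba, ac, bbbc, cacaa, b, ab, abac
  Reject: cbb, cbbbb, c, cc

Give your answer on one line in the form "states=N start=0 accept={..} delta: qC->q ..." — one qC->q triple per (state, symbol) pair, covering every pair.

Fold the examples into a partial DFA from state 0: repeatedly fix the first undefined (state, symbol) met by the shortest-then-alphabetical prefix, trying targets in increasing order and rejecting any under which an Accept and a Reject string meet in one state with the same remainder; add a state when all current targets are rejected. Accepting states are where Accept strings end.
a: 0a undefined. 0a->0: no, aac/c meet in 0 with "c" left. Open state 1: 0a->1.
b: 0b undefined. 0b->0: no, bbbc/c meet in 0 with "c" left. 0b->1: ok.
c: 0c undefined. 0c->0: no, ab/cbb meet in 1 with "b" left. 0c->1: no, abb/cbb meet in 1 with "bb" left. Open state 2: 0c->2.
aa: 1a undefined. 1a->0: no, aac/c meet in 2. 1a->1: ok.
ab: 1b undefined. 1b->0: no, aabcc/cc meet in 2 with "c" left. 1b->1: ok.
ac: 1c undefined. 1c->0: no, aabcc/c meet in 2. 1c->1: ok.
ca: 2a undefined. 2a->0: ok.
cb: 2b undefined. 2b->0: no, aca/cbb meet in 1. 2b->1: no, aca/cbb meet in 1. 2b->2: ok.
cc: 2c undefined. 2c->0: ok.
All examples now run through 3 states with every (state, symbol) defined. Accept strings end in {1}, Reject strings end in {0,2}; accept={1}.

states=3 start=0 accept={1} delta: 0a->1 0b->1 0c->2 1a->1 1b->1 1c->1 2a->0 2b->2 2c->0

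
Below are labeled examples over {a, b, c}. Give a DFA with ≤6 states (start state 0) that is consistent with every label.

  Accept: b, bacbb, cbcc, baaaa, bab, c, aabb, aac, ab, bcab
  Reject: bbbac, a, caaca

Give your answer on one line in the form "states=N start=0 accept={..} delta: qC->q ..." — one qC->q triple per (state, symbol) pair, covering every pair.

states=2 start=0 accept={1} delta: 0a->0 0b->1 0c->1 1a->1 1b->1 1c->0

State merging on the prefix tree: take the shortest (then alphabetical) example prefix whose next move is undefined and point that move at state 0, else 1, else 2, ...; a target is out if some Accept/Reject pair would then sit in one state with the same input left (inseparable). If every existing state is out, open a new one.
a: 0a undefined. 0a->0: ok.
b: 0b undefined. 0b->0: no, b/a meet in 0. Open state 1: 0b->1.
c: 0c undefined. 0c->0: no, c/a meet in 0. 0c->1: ok.
ba: 1a undefined. 1a->0: no, baaaa/a meet in 0. 1a->1: ok.
bb: 1b undefined. 1b->0: no, cbcc/bbbac meet in 1 with "c" left. 1b->1: ok.
bc: 1c undefined. 1c->0: ok.
All examples now run through 2 states with every (state, symbol) defined. Accept strings end in {1}, Reject strings end in {0}; accept={1}.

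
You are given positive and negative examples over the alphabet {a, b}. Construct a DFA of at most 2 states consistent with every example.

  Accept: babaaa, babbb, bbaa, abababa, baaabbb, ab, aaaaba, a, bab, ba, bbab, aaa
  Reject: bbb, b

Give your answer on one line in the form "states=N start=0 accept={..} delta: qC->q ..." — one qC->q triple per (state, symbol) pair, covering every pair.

State merging on the prefix tree: take the shortest (then alphabetical) example prefix whose next move is undefined and point that move at state 0, else 1, else 2, ...; a target is out if some Accept/Reject pair would then sit in one state with the same input left (inseparable). If every existing state is out, open a new one.
a: 0a undefined. 0a->0: no, ab/b meet in 0 with "b" left. Open state 1: 0a->1.
b: 0b undefined. 0b->0: ok.
aa: 1a undefined. 1a->0: no, bbaa/bbb meet in 0. 1a->1: ok.
ab: 1b undefined. 1b->0: no, babbb/bbb meet in 0. 1b->1: ok.
All examples now run through 2 states with every (state, symbol) defined. Accept strings end in {1}, Reject strings end in {0}; accept={1}.

states=2 start=0 accept={1} delta: 0a->1 0b->0 1a->1 1b->1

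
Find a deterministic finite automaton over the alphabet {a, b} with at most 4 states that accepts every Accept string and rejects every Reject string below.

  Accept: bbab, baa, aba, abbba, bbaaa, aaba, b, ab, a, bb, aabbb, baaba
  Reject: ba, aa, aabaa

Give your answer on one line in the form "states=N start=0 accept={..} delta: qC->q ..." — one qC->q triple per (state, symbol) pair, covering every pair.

states=3 start=0 accept={0,1} delta: 0a->1 0b->1 1a->2 1b->0 2a->1 2b->0

State merging on the prefix tree: take the shortest (then alphabetical) example prefix whose next move is undefined and point that move at state 0, else 1, else 2, ...; a target is out if some Accept/Reject pair would then sit in one state with the same input left (inseparable). If every existing state is out, open a new one.
a: 0a undefined. 0a->0: no, baa/aabaa meet in 0 with "baa" left. Open state 1: 0a->1.
b: 0b undefined. 0b->0: no, baa/aa meet in 1 with "a" left. 0b->1: ok.
aa: 1a undefined. 1a->0: no, baa/aabaa meet in 1. 1a->1: no, baa/ba meet in 1. Open state 2: 1a->2.
ab: 1b undefined. 1b->0: ok.
aab: 2b undefined. 2b->0: ok.
baa: 2a undefined. 2a->0: no, baaba/ba meet in 2. 2a->1: ok.
All examples now run through 3 states with every (state, symbol) defined. Accept strings end in {0,1}, Reject strings end in {2}; accept={0,1}.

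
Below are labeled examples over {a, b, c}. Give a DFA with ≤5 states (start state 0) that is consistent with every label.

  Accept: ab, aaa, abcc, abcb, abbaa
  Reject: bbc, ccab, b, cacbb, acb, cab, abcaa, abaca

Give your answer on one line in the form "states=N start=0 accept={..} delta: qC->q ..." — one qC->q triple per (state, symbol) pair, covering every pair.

states=4 start=0 accept={2} delta: 0a->1 0b->0 0c->1 1a->2 1b->2 1c->2 2a->2 2b->0 2c->3 3a->0 3b->2 3c->2

State merging on the prefix tree: take the shortest (then alphabetical) example prefix whose next move is undefined and point that move at state 0, else 1, else 2, ...; a target is out if some Accept/Reject pair would then sit in one state with the same input left (inseparable). If every existing state is out, open a new one.
a: 0a undefined. 0a->0: no, ab/b meet in 0 with "b" left. Open state 1: 0a->1.
b: 0b undefined. 0b->0: ok.
c: 0c undefined. 0c->0: no, ab/ccab meet in 1 with "b" left. 0c->1: ok.
aa: 1a undefined. 1a->0: no, aaa/bbc meet in 1. 1a->1: no, ab/cab meet in 1 with "b" left. Open state 2: 1a->2.
ab: 1b undefined. 1b->0: no, ab/b meet in 0. 1b->1: no, ab/bbc meet in 1. 1b->2: ok.
ac: 1c undefined. 1c->0: no, ab/ccab meet in 2. 1c->1: no, ab/acb meet in 2. 1c->2: ok.
aaa: 2a undefined. 2a->0: no, ab/abaca meet in 2. 2a->1: no, ab/ccab meet in 2. 2a->2: ok.
abb: 2b undefined. 2b->0: ok.
abc: 2c undefined. 2c->0: no, ab/abcaa meet in 2. 2c->1: no, ab/abcaa meet in 2. 2c->2: no, ab/abcaa meet in 2. Open state 3: 2c->3.
abca: 3a undefined. 3a->0: ok.
abcb: 3b undefined. 3b->0: no, abcb/ccab meet in 0. 3b->1: no, ab/cacbb meet in 2. 3b->2: ok.
abcc: 3c undefined. 3c->0: no, abcc/ccab meet in 0. 3c->1: no, abcc/bbc meet in 1. 3c->2: ok.
All examples now run through 4 states with every (state, symbol) defined. Accept strings end in {2}, Reject strings end in {0,1}; accept={2}.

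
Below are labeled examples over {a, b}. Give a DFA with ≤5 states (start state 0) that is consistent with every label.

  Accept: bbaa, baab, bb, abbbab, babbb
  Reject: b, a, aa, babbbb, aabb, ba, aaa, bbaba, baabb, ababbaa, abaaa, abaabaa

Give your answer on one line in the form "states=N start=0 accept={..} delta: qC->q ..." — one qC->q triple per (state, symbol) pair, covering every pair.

states=4 start=0 accept={0,2} delta: 0a->1 0b->1 1a->1 1b->2 2a->3 2b->1 3a->0 3b->0

State merging on the prefix tree: take the shortest (then alphabetical) example prefix whose next move is undefined and point that move at state 0, else 1, else 2, ...; a target is out if some Accept/Reject pair would then sit in one state with the same input left (inseparable). If every existing state is out, open a new one.
a: 0a undefined. 0a->0: no, bb/aabb meet in 0 with "bb" left. Open state 1: 0a->1.
b: 0b undefined. 0b->0: no, bbaa/aa meet in 1 with "a" left. 0b->1: ok.
aa: 1a undefined. 1a->0: no, baab/aabb meet in 1 with "b" left. 1a->1: ok.
ab: 1b undefined. 1b->0: no, bbaa/b meet in 1. 1b->1: no, bbaa/b meet in 1. Open state 2: 1b->2.
aba: 2a undefined. 2a->0: no, bbaa/b meet in 1. 2a->1: no, bbaa/b meet in 1. 2a->2: no, bbaa/abaaa meet in 2. Open state 3: 2a->3.
abb: 2b undefined. 2b->0: no, baab/babbbb meet in 2. 2b->1: ok.
abaa: 3a undefined. 3a->0: ok.
abab: 3b undefined. 3b->0: ok.
All examples now run through 4 states with every (state, symbol) defined. Accept strings end in {0,2}, Reject strings end in {1}; accept={0,2}.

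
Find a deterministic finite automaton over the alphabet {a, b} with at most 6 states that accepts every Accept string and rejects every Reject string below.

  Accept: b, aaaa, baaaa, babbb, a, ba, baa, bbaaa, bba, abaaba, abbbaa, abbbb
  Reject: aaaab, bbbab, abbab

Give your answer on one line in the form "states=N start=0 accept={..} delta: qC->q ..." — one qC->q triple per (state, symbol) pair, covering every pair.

states=3 start=0 accept={0,1} delta: 0a->1 0b->0 1a->1 1b->2 2a->0 2b->0

Fold the examples into a partial DFA from state 0: repeatedly fix the first undefined (state, symbol) met by the shortest-then-alphabetical prefix, trying targets in increasing order and rejecting any under which an Accept and a Reject string meet in one state with the same remainder; add a state when all current targets are rejected. Accepting states are where Accept strings end.
a: 0a undefined. 0a->0: no, b/aaaab meet in 0 with "b" left. Open state 1: 0a->1.
b: 0b undefined. 0b->0: ok.
aa: 1a undefined. 1a->0: no, b/aaaab meet in 0. 1a->1: ok.
ab: 1b undefined. 1b->0: no, b/aaaab meet in 0. 1b->1: no, aaaa/aaaab meet in 1. Open state 2: 1b->2.
aba: 2a undefined. 2a->0: ok.
abb: 2b undefined. 2b->0: ok.
All examples now run through 3 states with every (state, symbol) defined. Accept strings end in {0,1}, Reject strings end in {2}; accept={0,1}.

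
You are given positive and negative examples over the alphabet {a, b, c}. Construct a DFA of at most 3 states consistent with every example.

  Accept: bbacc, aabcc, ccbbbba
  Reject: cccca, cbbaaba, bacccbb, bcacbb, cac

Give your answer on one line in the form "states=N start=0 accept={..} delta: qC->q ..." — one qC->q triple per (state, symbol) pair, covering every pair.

Grow the machine one transition at a time. Run the examples from 0; the earliest place one falls off (shortest prefix, ties alphabetical) gets sent to the lowest-numbered state that keeps every Accept/Reject pair distinguishable — a pair clashes when both reach the same state with identical unread suffix — and to a fresh state only if none does.
a: 0a undefined. 0a->0: ok.
b: 0b undefined. 0b->0: ok.
c: 0c undefined. 0c->0: no, bbacc/cccca meet in 0. Open state 1: 0c->1.
ca: 1a undefined. 1a->0: ok.
cb: 1b undefined. 1b->0: ok.
cc: 1c undefined. 1c->0: no, bbacc/cccca meet in 0. 1c->1: no, bbacc/cac meet in 1. Open state 2: 1c->2.
ccb: 2b undefined. 2b->0: no, ccbbbba/cbbaaba meet in 0. 2b->1: no, ccbbbba/cbbaaba meet in 0. 2b->2: ok.
ccc: 2c undefined. 2c->0: ok.
ccbbbba: 2a undefined. 2a->0: no, ccbbbba/cccca meet in 0. 2a->1: no, ccbbbba/cac meet in 1. 2a->2: ok.
All examples now run through 3 states with every (state, symbol) defined. Accept strings end in {2}, Reject strings end in {0,1}; accept={2}.

states=3 start=0 accept={2} delta: 0a->0 0b->0 0c->1 1a->0 1b->0 1c->2 2a->2 2b->2 2c->0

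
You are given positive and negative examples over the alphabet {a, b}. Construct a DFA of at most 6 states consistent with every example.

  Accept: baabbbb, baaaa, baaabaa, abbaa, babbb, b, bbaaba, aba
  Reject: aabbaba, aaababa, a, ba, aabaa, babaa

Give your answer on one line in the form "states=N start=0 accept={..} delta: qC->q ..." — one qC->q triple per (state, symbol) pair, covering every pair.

states=5 start=0 accept={0,2} delta: 0a->1 0b->0 1a->2 1b->3 2a->3 2b->1 3a->0 3b->4 4a->3 4b->0

Fold the examples into a partial DFA from state 0: repeatedly fix the first undefined (state, symbol) met by the shortest-then-alphabetical prefix, trying targets in increasing order and rejecting any under which an Accept and a Reject string meet in one state with the same remainder; add a state when all current targets are rejected. Accepting states are where Accept strings end.
a: 0a undefined. 0a->0: no, aba/ba meet in 0 with "ba" left. Open state 1: 0a->1.
b: 0b undefined. 0b->0: ok.
aa: 1a undefined. 1a->0: no, baabbbb/aabaa meet in 0. 1a->1: no, baaaa/a meet in 1. Open state 2: 1a->2.
ab: 1b undefined. 1b->0: no, abbaa/babaa meet in 2. 1b->1: no, abbaa/babaa meet in 2 with "a" left. 1b->2: no, baaaa/babaa meet in 2 with "aa" left. Open state 3: 1b->3.
aaa: 2a undefined. 2a->0: no, baaaa/a meet in 1. 2a->1: no, baaabaa/babaa meet in 3 with "aa" left. 2a->2: no, baaabaa/aabaa meet in 2 with "baa" left. 2a->3: ok.
aab: 2b undefined. 2b->0: no, baaaa/aabbaba meet in 3 with "a" left. 2b->1: ok.
aba: 3a undefined. 3a->0: ok.
abb: 3b undefined. 3b->0: no, baabbbb/aaababa meet in 0. 3b->1: no, baabbbb/aabaa meet in 3. 3b->2: no, baabbbb/aabbaba meet in 1. 3b->3: no, baabbbb/aabaa meet in 3. Open state 4: 3b->4.
abba: 4a undefined. 4a->0: no, baaabaa/aabbaba meet in 1. 4a->1: no, baaaa/aaababa meet in 0. 4a->2: no, baaabaa/aabaa meet in 3. 4a->3: ok.
babbb: 4b undefined. 4b->0: ok.
All examples now run through 5 states with every (state, symbol) defined. Accept strings end in {0,2}, Reject strings end in {1,3}; accept={0,2}.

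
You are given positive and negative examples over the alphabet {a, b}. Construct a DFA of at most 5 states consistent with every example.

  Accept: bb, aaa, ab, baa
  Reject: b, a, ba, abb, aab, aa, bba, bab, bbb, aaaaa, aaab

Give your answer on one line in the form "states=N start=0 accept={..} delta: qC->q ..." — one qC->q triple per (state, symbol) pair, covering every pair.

Fold the examples into a partial DFA from state 0: repeatedly fix the first undefined (state, symbol) met by the shortest-then-alphabetical prefix, trying targets in increasing order and rejecting any under which an Accept and a Reject string meet in one state with the same remainder; add a state when all current targets are rejected. Accepting states are where Accept strings end.
a: 0a undefined. 0a->0: no, bb/abb meet in 0 with "bb" left. Open state 1: 0a->1.
b: 0b undefined. 0b->0: no, bb/b meet in 0. 0b->1: ok.
aa: 1a undefined. 1a->0: no, bb/aaab meet in 1 with "b" left. 1a->1: no, bb/aab meet in 1 with "b" left. Open state 2: 1a->2.
ab: 1b undefined. 1b->0: ok.
aaa: 2a undefined. 2a->0: ok.
aab: 2b undefined. 2b->0: no, bb/aab meet in 0. 2b->1: ok.
All examples now run through 3 states with every (state, symbol) defined. Accept strings end in {0}, Reject strings end in {1,2}; accept={0}.

states=3 start=0 accept={0} delta: 0a->1 0b->1 1a->2 1b->0 2a->0 2b->1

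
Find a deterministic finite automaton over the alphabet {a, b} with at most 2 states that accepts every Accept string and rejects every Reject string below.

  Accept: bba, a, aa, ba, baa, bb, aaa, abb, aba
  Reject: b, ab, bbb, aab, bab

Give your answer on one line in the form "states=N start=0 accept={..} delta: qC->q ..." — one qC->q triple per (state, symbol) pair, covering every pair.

states=2 start=0 accept={0} delta: 0a->0 0b->1 1a->0 1b->0

Fold the examples into a partial DFA from state 0: repeatedly fix the first undefined (state, symbol) met by the shortest-then-alphabetical prefix, trying targets in increasing order and rejecting any under which an Accept and a Reject string meet in one state with the same remainder; add a state when all current targets are rejected. Accepting states are where Accept strings end.
a: 0a undefined. 0a->0: ok.
b: 0b undefined. 0b->0: no, bba/b meet in 0. Open state 1: 0b->1.
ba: 1a undefined. 1a->0: ok.
bb: 1b undefined. 1b->0: ok.
All examples now run through 2 states with every (state, symbol) defined. Accept strings end in {0}, Reject strings end in {1}; accept={0}.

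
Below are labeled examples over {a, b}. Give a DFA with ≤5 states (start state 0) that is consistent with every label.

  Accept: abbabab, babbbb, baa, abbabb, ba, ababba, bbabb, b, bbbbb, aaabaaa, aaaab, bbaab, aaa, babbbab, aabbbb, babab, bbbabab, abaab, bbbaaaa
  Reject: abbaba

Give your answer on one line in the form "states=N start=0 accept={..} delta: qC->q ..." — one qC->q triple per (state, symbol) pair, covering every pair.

Fold the examples into a partial DFA from state 0: repeatedly fix the first undefined (state, symbol) met by the shortest-then-alphabetical prefix, trying targets in increasing order and rejecting any under which an Accept and a Reject string meet in one state with the same remainder; add a state when all current targets are rejected. Accepting states are where Accept strings end.
a: 0a undefined. 0a->0: ok.
b: 0b undefined. 0b->0: no, abbabab/abbaba meet in 0. Open state 1: 0b->1.
ba: 1a undefined. 1a->0: ok.
bb: 1b undefined. 1b->0: no, babbbb/abbaba meet in 0. 1b->1: no, baa/abbaba meet in 0. Open state 2: 1b->2.
bba: 2a undefined. 2a->0: no, baa/abbaba meet in 0. 2a->1: no, ababba/abbaba meet in 1. 2a->2: ok.
bbb: 2b undefined. 2b->0: no, baa/abbaba meet in 0. 2b->1: no, baa/abbaba meet in 0. 2b->2: no, abbabab/abbaba meet in 2. Open state 3: 2b->3.
bbba: 3a undefined. 3a->0: no, baa/abbaba meet in 0. 3a->1: no, b/abbaba meet in 1. 3a->2: no, ababba/abbaba meet in 2. 3a->3: no, bbaab/abbaba meet in 3. Open state 4: 3a->4.
bbbb: 3b undefined. 3b->0: ok.
bbbaa: 4a undefined. 4a->0: ok.
bbbab: 4b undefined. 4b->0: ok.
All examples now run through 5 states with every (state, symbol) defined. Accept strings end in {0,1,2,3}, Reject strings end in {4}; accept={0,1,2,3}.

states=5 start=0 accept={0,1,2,3} delta: 0a->0 0b->1 1a->0 1b->2 2a->2 2b->3 3a->4 3b->0 4a->0 4b->0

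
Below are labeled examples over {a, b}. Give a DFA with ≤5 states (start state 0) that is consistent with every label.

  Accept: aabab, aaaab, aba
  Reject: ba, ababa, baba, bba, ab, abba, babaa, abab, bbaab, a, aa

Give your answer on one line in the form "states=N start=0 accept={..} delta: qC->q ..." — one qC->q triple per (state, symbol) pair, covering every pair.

Grow the machine one transition at a time. Run the examples from 0; the earliest place one falls off (shortest prefix, ties alphabetical) gets sent to the lowest-numbered state that keeps every Accept/Reject pair distinguishable — a pair clashes when both reach the same state with identical unread suffix — and to a fresh state only if none does.
a: 0a undefined. 0a->0: no, aabab/abab meet in 0 with "bab" left. Open state 1: 0a->1.
b: 0b undefined. 0b->0: no, aba/baba meet in 1 with "ba" left. 0b->1: no, aba/bba meet in 1 with "ba" left. Open state 2: 0b->2.
aa: 1a undefined. 1a->0: ok.
ab: 1b undefined. 1b->0: no, aba/ababa meet in 1. 1b->1: no, aaaab/abab meet in 2. 1b->2: no, aabab/abab meet in 2 with "ab" left. Open state 3: 1b->3.
ba: 2a undefined. 2a->0: ok.
bb: 2b undefined. 2b->0: no, aabab/bbaab meet in 2. 2b->1: ok.
aba: 3a undefined. 3a->0: no, aabab/abab meet in 2. 3a->1: no, aba/ababa meet in 1. 3a->2: ok.
abb: 3b undefined. 3b->0: ok.
All examples now run through 4 states with every (state, symbol) defined. Accept strings end in {2}, Reject strings end in {0,1,3}; accept={2}.

states=4 start=0 accept={2} delta: 0a->1 0b->2 1a->0 1b->3 2a->0 2b->1 3a->2 3b->0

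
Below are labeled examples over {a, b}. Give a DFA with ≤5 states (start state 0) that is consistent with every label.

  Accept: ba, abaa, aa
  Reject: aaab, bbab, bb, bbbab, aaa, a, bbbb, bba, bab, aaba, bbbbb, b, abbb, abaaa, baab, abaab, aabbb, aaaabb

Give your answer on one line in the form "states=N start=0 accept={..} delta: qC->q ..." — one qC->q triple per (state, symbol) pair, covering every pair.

Fold the examples into a partial DFA from state 0: repeatedly fix the first undefined (state, symbol) met by the shortest-then-alphabetical prefix, trying targets in increasing order and rejecting any under which an Accept and a Reject string meet in one state with the same remainder; add a state when all current targets are rejected. Accepting states are where Accept strings end.
a: 0a undefined. 0a->0: no, ba/aaba meet in 0 with "ba" left. Open state 1: 0a->1.
b: 0b undefined. 0b->0: no, ba/a meet in 1. 0b->1: ok.
aa: 1a undefined. 1a->0: no, ba/aaba meet in 0. 1a->1: no, ba/aaa meet in 1. Open state 2: 1a->2.
ab: 1b undefined. 1b->0: ok.
aaa: 2a undefined. 2a->0: ok.
aab: 2b undefined. 2b->0: ok.
All examples now run through 3 states with every (state, symbol) defined. Accept strings end in {2}, Reject strings end in {0,1}; accept={2}.

states=3 start=0 accept={2} delta: 0a->1 0b->1 1a->2 1b->0 2a->0 2b->0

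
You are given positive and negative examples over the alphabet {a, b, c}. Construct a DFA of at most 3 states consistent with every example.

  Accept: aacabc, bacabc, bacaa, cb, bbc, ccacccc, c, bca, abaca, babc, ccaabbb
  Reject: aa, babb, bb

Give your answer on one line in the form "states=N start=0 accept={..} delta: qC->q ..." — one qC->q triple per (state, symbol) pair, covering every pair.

State merging on the prefix tree: take the shortest (then alphabetical) example prefix whose next move is undefined and point that move at state 0, else 1, else 2, ...; a target is out if some Accept/Reject pair would then sit in one state with the same input left (inseparable). If every existing state is out, open a new one.
a: 0a undefined. 0a->0: ok.
b: 0b undefined. 0b->0: ok.
c: 0c undefined. 0c->0: no, aacabc/aa meet in 0. Open state 1: 0c->1.
cb: 1b undefined. 1b->0: no, cb/aa meet in 0. 1b->1: ok.
cc: 1c undefined. 1c->0: no, ccacccc/aa meet in 0. 1c->1: ok.
bca: 1a undefined. 1a->0: no, bacaa/aa meet in 0. 1a->1: ok.
All examples now run through 2 states with every (state, symbol) defined. Accept strings end in {1}, Reject strings end in {0}; accept={1}.

states=2 start=0 accept={1} delta: 0a->0 0b->0 0c->1 1a->1 1b->1 1c->1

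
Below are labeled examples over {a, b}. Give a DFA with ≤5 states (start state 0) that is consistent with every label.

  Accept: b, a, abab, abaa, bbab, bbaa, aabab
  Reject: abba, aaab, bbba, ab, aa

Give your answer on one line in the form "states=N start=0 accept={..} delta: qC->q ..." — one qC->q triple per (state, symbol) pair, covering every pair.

Fold the examples into a partial DFA from state 0: repeatedly fix the first undefined (state, symbol) met by the shortest-then-alphabetical prefix, trying targets in increasing order and rejecting any under which an Accept and a Reject string meet in one state with the same remainder; add a state when all current targets are rejected. Accepting states are where Accept strings end.
a: 0a undefined. 0a->0: no, b/aaab meet in 0 with "b" left. Open state 1: 0a->1.
b: 0b undefined. 0b->0: no, a/bbba meet in 1. 0b->1: ok.
aa: 1a undefined. 1a->0: ok.
ab: 1b undefined. 1b->0: no, abab/abba meet in 0. 1b->1: no, b/aaab meet in 1. Open state 2: 1b->2.
aba: 2a undefined. 2a->0: ok.
abb: 2b undefined. 2b->0: no, b/abba meet in 1. 2b->1: ok.
All examples now run through 3 states with every (state, symbol) defined. Accept strings end in {1}, Reject strings end in {0,2}; accept={1}.

states=3 start=0 accept={1} delta: 0a->1 0b->1 1a->0 1b->2 2a->0 2b->1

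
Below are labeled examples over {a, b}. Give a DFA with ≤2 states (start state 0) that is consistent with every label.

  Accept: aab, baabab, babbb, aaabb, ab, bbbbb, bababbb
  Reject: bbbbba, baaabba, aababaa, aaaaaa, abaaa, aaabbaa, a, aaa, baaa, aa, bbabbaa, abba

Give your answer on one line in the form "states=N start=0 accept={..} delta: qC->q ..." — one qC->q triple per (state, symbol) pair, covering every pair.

states=2 start=0 accept={1} delta: 0a->0 0b->1 1a->0 1b->1

Grow the machine one transition at a time. Run the examples from 0; the earliest place one falls off (shortest prefix, ties alphabetical) gets sent to the lowest-numbered state that keeps every Accept/Reject pair distinguishable — a pair clashes when both reach the same state with identical unread suffix — and to a fresh state only if none does.
a: 0a undefined. 0a->0: ok.
b: 0b undefined. 0b->0: no, aab/bbbbba meet in 0. Open state 1: 0b->1.
ba: 1a undefined. 1a->0: ok.
bb: 1b undefined. 1b->0: no, aaabb/bbbbba meet in 0. 1b->1: ok.
All examples now run through 2 states with every (state, symbol) defined. Accept strings end in {1}, Reject strings end in {0}; accept={1}.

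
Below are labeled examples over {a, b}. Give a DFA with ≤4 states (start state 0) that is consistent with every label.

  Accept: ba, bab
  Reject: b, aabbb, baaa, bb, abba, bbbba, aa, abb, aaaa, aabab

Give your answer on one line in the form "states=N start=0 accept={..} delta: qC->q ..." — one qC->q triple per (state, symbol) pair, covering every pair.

State merging on the prefix tree: take the shortest (then alphabetical) example prefix whose next move is undefined and point that move at state 0, else 1, else 2, ...; a target is out if some Accept/Reject pair would then sit in one state with the same input left (inseparable). If every existing state is out, open a new one.
a: 0a undefined. 0a->0: no, bab/aabab meet in 0 with "bab" left. Open state 1: 0a->1.
b: 0b undefined. 0b->0: no, ba/bbbba meet in 1. 0b->1: no, ba/aa meet in 1 with "a" left. Open state 2: 0b->2.
aa: 1a undefined. 1a->0: no, bab/aabab meet in 2 with "ab" left. 1a->1: ok.
ab: 1b undefined. 1b->0: no, ba/abba meet in 2 with "a" left. 1b->1: ok.
ba: 2a undefined. 2a->0: no, bab/b meet in 2. 2a->1: no, ba/aabbb meet in 1. 2a->2: no, ba/b meet in 2. Open state 3: 2a->3.
bb: 2b undefined. 2b->0: ok.
baa: 3a undefined. 3a->0: ok.
bab: 3b undefined. 3b->0: no, bab/bb meet in 0. 3b->1: no, bab/aabbb meet in 1. 3b->2: no, bab/b meet in 2. 3b->3: ok.
All examples now run through 4 states with every (state, symbol) defined. Accept strings end in {3}, Reject strings end in {0,1,2}; accept={3}.

states=4 start=0 accept={3} delta: 0a->1 0b->2 1a->1 1b->1 2a->3 2b->0 3a->0 3b->3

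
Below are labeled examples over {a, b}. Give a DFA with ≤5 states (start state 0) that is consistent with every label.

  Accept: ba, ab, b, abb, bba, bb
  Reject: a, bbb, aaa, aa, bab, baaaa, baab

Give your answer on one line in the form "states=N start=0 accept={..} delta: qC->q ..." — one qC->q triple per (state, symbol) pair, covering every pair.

Grow the machine one transition at a time. Run the examples from 0; the earliest place one falls off (shortest prefix, ties alphabetical) gets sent to the lowest-numbered state that keeps every Accept/Reject pair distinguishable — a pair clashes when both reach the same state with identical unread suffix — and to a fresh state only if none does.
a: 0a undefined. 0a->0: ok.
b: 0b undefined. 0b->0: no, ba/a meet in 0. Open state 1: 0b->1.
ba: 1a undefined. 1a->0: no, ba/a meet in 0. 1a->1: no, ba/baaaa meet in 1. Open state 2: 1a->2.
bb: 1b undefined. 1b->0: no, ab/bbb meet in 1. 1b->1: no, ab/bbb meet in 1. 1b->2: ok.
baa: 2a undefined. 2a->0: no, ab/baab meet in 1. 2a->1: no, ba/baab meet in 2. 2a->2: no, ba/baaaa meet in 2. Open state 3: 2a->3.
bab: 2b undefined. 2b->0: ok.
baaa: 3a undefined. 3a->0: ok.
baab: 3b undefined. 3b->0: ok.
All examples now run through 4 states with every (state, symbol) defined. Accept strings end in {1,2,3}, Reject strings end in {0}; accept={1,2,3}.

states=4 start=0 accept={1,2,3} delta: 0a->0 0b->1 1a->2 1b->2 2a->3 2b->0 3a->0 3b->0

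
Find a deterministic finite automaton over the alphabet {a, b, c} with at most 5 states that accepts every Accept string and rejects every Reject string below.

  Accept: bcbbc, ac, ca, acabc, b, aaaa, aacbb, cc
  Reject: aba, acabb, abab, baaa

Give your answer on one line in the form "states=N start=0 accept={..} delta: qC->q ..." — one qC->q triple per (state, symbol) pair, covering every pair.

Grow the machine one transition at a time. Run the examples from 0; the earliest place one falls off (shortest prefix, ties alphabetical) gets sent to the lowest-numbered state that keeps every Accept/Reject pair distinguishable — a pair clashes when both reach the same state with identical unread suffix — and to a fresh state only if none does.
a: 0a undefined. 0a->0: ok.
b: 0b undefined. 0b->0: no, b/aba meet in 0. Open state 1: 0b->1.
c: 0c undefined. 0c->0: no, aacbb/acabb meet in 1 with "b" left. 0c->1: no, ca/aba meet in 1 with "a" left. Open state 2: 0c->2.
ba: 1a undefined. 1a->0: no, b/abab meet in 1. 1a->1: no, b/aba meet in 1. 1a->2: no, ac/aba meet in 2. Open state 3: 1a->3.
bc: 1c undefined. 1c->0: ok.
ca: 2a undefined. 2a->0: ok.
cc: 2c undefined. 2c->0: ok.
baa: 3a undefined. 3a->0: no, ca/baaa meet in 0. 3a->1: ok.
aacb: 2b undefined. 2b->0: ok.
abab: 3b undefined. 3b->0: no, ca/abab meet in 0. 3b->1: no, b/abab meet in 1. 3b->2: no, ac/abab meet in 2. 3b->3: ok.
bcbb: 1b undefined. 1b->0: no, ca/acabb meet in 0. 1b->1: no, b/acabb meet in 1. 1b->2: no, ac/acabb meet in 2. 1b->3: ok.
bcbbc: 3c undefined. 3c->0: ok.
All examples now run through 4 states with every (state, symbol) defined. Accept strings end in {0,1,2}, Reject strings end in {3}; accept={0,1,2}.

states=4 start=0 accept={0,1,2} delta: 0a->0 0b->1 0c->2 1a->3 1b->3 1c->0 2a->0 2b->0 2c->0 3a->1 3b->3 3c->0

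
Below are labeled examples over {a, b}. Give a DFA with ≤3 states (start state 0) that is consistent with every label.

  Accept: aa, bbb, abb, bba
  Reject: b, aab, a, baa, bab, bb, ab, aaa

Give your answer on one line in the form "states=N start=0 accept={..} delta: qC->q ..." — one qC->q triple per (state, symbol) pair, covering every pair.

Grow the machine one transition at a time. Run the examples from 0; the earliest place one falls off (shortest prefix, ties alphabetical) gets sent to the lowest-numbered state that keeps every Accept/Reject pair distinguishable — a pair clashes when both reach the same state with identical unread suffix — and to a fresh state only if none does.
a: 0a undefined. 0a->0: no, aa/a meet in 0. Open state 1: 0a->1.
b: 0b undefined. 0b->0: no, aa/baa meet in 1 with "a" left. 0b->1: ok.
aa: 1a undefined. 1a->0: ok.
ab: 1b undefined. 1b->0: no, aa/bb meet in 0. 1b->1: no, bbb/b meet in 1. Open state 2: 1b->2.
abb: 2b undefined. 2b->0: ok.
bba: 2a undefined. 2a->0: ok.
All examples now run through 3 states with every (state, symbol) defined. Accept strings end in {0}, Reject strings end in {1,2}; accept={0}.

states=3 start=0 accept={0} delta: 0a->1 0b->1 1a->0 1b->2 2a->0 2b->0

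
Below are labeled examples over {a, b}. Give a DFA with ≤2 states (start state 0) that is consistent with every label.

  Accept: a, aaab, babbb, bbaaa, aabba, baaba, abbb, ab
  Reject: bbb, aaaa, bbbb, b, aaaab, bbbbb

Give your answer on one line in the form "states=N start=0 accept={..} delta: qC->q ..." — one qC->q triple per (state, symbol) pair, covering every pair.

states=2 start=0 accept={1} delta: 0a->1 0b->0 1a->0 1b->1

Grow the machine one transition at a time. Run the examples from 0; the earliest place one falls off (shortest prefix, ties alphabetical) gets sent to the lowest-numbered state that keeps every Accept/Reject pair distinguishable — a pair clashes when both reach the same state with identical unread suffix — and to a fresh state only if none does.
a: 0a undefined. 0a->0: no, a/aaaa meet in 0. Open state 1: 0a->1.
b: 0b undefined. 0b->0: ok.
aa: 1a undefined. 1a->0: ok.
ab: 1b undefined. 1b->0: no, aaab/bbb meet in 0. 1b->1: ok.
All examples now run through 2 states with every (state, symbol) defined. Accept strings end in {1}, Reject strings end in {0}; accept={1}.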